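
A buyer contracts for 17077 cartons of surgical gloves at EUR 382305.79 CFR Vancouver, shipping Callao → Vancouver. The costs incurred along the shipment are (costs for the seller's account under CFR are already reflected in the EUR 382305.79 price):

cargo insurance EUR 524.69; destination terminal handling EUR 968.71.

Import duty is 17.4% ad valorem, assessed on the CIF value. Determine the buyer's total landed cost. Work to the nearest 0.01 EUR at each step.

CFR: the seller pays costs through ocean freight to the destination port, but not insurance.
CIF value = CFR price + insurance = 382305.79 + 524.69 = 382830.48
Import duty = 382830.48 × 17.4% = 66612.50
Buyer bears: insurance 524.69 + destination terminal 968.71 + duty 66612.50 = 68105.90
Landed cost = invoice 382305.79 + 68105.90 = 450411.69

Total landed cost: EUR 450411.69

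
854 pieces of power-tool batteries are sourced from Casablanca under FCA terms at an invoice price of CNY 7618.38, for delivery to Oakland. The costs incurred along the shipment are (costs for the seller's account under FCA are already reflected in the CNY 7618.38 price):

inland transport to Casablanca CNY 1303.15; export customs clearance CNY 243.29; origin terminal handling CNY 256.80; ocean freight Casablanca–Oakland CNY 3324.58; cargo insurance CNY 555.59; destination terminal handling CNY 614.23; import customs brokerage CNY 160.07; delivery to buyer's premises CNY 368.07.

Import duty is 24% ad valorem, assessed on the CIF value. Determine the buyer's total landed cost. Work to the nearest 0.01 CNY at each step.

FCA: the seller delivers export-cleared goods to the carrier; the buyer bears costs from that point.
Already in the invoice (seller's account under FCA): inland to port, export clearance — exclude.
CIF value = FCA price + origin terminal + freight + insurance = 7618.38 + 256.80 + 3324.58 + 555.59 = 11755.35
Import duty = 11755.35 × 24% = 2821.28
Buyer bears: origin terminal 256.80 + freight 3324.58 + insurance 555.59 + destination terminal 614.23 + brokerage 160.07 + delivery 368.07 + duty 2821.28 = 8100.62
Landed cost = invoice 7618.38 + 8100.62 = 15719.00

Total landed cost: CNY 15719.00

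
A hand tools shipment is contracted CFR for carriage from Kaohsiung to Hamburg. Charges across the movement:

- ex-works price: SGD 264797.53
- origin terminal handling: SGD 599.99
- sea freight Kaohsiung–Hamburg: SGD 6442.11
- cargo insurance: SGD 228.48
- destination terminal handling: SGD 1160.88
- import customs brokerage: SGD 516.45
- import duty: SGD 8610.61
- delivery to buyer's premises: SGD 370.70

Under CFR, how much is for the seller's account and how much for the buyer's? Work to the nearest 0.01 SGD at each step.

CFR: the seller pays costs through ocean freight to the destination port, but not insurance.
Seller's account: goods 264797.53 + origin terminal 599.99 + freight 6442.11 = 271839.63
Buyer's account: insurance 228.48 + destination terminal 1160.88 + brokerage 516.45 + duty 8610.61 + delivery 370.70 = 10887.12

Seller: SGD 271839.63; buyer: SGD 10887.12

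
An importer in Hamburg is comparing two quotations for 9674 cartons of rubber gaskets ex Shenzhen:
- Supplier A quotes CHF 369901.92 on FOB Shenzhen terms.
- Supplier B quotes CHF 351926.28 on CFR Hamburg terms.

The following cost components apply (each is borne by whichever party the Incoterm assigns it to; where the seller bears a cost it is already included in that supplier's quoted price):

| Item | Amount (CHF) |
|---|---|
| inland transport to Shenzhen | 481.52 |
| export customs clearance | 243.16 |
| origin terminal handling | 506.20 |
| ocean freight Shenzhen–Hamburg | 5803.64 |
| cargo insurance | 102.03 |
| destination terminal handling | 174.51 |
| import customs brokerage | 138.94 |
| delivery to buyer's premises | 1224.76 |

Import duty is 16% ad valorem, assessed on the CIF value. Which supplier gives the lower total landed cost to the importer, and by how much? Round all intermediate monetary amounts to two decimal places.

Supplier A (FOB):
CIF value = FOB price + freight + insurance = 369901.92 + 5803.64 + 102.03 = 375807.59
Import duty = 375807.59 × 16% = 60129.21
Buyer bears (A): 5803.64 + 102.03 + 174.51 + 138.94 + 1224.76 = 7443.88
Landed cost (A) = invoice 369901.92 + 7443.88 + duty 60129.21 = 437475.01
Supplier B (CFR):
CIF value = CFR price + insurance = 351926.28 + 102.03 = 352028.31
Import duty = 352028.31 × 16% = 56324.53
Buyer bears (B): 102.03 + 174.51 + 138.94 + 1224.76 = 1640.24
Landed cost (B) = invoice 351926.28 + 1640.24 + duty 56324.53 = 409891.05
Difference = |437475.01 − 409891.05| = 27583.96

Supplier B is cheaper by CHF 27583.96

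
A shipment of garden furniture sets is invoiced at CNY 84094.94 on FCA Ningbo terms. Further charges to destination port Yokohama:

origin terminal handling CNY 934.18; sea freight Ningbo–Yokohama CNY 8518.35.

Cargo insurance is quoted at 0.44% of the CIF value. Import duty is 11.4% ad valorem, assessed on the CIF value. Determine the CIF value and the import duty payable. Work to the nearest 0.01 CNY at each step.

CIF value: CNY 93960.90; import duty: CNY 10711.54

Let C be the CIF value. C = FCA price + pre-shipment costs + freight + 0.44% × C
C − 0.44% × C = 84094.94 + 934.18 + 8518.35
0.9956 × C = 93547.47
C = 93547.47 / 0.9956 = 93960.90
Insurance premium = 0.44% × 93960.90 = 413.43
Import duty = 93960.90 × 11.4% = 10711.54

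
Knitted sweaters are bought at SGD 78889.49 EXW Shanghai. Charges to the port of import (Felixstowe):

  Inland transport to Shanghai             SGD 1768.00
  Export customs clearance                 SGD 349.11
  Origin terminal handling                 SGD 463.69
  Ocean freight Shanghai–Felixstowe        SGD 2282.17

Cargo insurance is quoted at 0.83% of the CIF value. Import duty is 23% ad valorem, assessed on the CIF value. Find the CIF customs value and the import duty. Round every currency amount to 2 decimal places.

Let C be the CIF value. C = EXW price + pre-shipment costs + freight + 0.83% × C
C − 0.83% × C = 78889.49 + 1768.00 + 349.11 + 463.69 + 2282.17
0.9917 × C = 83752.46
C = 83752.46 / 0.9917 = 84453.42
Insurance premium = 0.83% × 84453.42 = 700.96
Import duty = 84453.42 × 23% = 19424.29

CIF value: SGD 84453.42; import duty: SGD 19424.29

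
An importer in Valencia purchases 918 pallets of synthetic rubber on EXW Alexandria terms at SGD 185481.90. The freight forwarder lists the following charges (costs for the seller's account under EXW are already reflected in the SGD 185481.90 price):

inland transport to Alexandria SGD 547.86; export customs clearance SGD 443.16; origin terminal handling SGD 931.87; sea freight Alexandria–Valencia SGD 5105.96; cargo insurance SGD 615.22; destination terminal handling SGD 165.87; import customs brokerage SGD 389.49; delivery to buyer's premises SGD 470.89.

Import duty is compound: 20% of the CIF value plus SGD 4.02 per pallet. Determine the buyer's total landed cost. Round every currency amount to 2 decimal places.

EXW: the seller makes goods available at their premises; the buyer bears all onward costs.
CIF value = EXW price + inland to port + export clearance + origin terminal + freight + insurance = 185481.90 + 547.86 + 443.16 + 931.87 + 5105.96 + 615.22 = 193125.97
Ad valorem component: 193125.97 × 20% = 38625.19
Specific component: 918 × 4.02 = 3690.36
Import duty = 38625.19 + 3690.36 = 42315.55
Buyer bears: inland to port 547.86 + export clearance 443.16 + origin terminal 931.87 + freight 5105.96 + insurance 615.22 + destination terminal 165.87 + brokerage 389.49 + delivery 470.89 + duty 42315.55 = 50985.87
Landed cost = invoice 185481.90 + 50985.87 = 236467.77

Total landed cost: SGD 236467.77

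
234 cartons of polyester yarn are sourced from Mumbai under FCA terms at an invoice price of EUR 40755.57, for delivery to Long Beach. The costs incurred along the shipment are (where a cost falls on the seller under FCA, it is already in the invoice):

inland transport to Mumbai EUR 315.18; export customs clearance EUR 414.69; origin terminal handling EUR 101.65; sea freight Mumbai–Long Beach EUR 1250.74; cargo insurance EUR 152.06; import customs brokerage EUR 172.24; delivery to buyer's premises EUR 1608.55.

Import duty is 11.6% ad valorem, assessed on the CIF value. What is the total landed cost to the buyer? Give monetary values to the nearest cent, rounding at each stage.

FCA: the seller delivers export-cleared goods to the carrier; the buyer bears costs from that point.
Already in the invoice (seller's account under FCA): inland to port, export clearance — exclude.
CIF value = FCA price + origin terminal + freight + insurance = 40755.57 + 101.65 + 1250.74 + 152.06 = 42260.02
Import duty = 42260.02 × 11.6% = 4902.16
Buyer bears: origin terminal 101.65 + freight 1250.74 + insurance 152.06 + brokerage 172.24 + delivery 1608.55 + duty 4902.16 = 8187.40
Landed cost = invoice 40755.57 + 8187.40 = 48942.97

Total landed cost: EUR 48942.97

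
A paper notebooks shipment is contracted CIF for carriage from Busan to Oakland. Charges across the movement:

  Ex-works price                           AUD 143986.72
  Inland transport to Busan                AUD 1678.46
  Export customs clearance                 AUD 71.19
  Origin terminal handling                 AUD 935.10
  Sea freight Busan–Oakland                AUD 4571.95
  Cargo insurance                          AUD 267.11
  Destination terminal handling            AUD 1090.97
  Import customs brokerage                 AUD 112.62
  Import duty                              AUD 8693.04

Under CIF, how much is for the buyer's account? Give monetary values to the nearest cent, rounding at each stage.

Buyer's account: AUD 9896.63

CIF: the seller pays costs through ocean freight and marine insurance to the destination port.
Seller's account: goods 143986.72 + inland to port 1678.46 + export clearance 71.19 + origin terminal 935.10 + freight 4571.95 + insurance 267.11 = 151510.53
Buyer's account: destination terminal 1090.97 + brokerage 112.62 + duty 8693.04 = 9896.63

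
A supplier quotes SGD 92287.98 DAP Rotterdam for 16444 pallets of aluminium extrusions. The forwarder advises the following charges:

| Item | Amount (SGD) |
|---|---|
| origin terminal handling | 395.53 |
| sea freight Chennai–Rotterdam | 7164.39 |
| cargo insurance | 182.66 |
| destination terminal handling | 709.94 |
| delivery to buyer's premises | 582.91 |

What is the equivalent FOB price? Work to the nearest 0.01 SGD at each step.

Not relevant to the conversion: origin terminal — on the seller under both DAP and FOB; already in the DAP price and stays in the FOB price.
From DAP to FOB, the seller no longer bears: freight, insurance, destination terminal, delivery.
FOB price = 92287.98 − 7164.39 − 182.66 − 709.94 − 582.91 = 83648.08

FOB price: SGD 83648.08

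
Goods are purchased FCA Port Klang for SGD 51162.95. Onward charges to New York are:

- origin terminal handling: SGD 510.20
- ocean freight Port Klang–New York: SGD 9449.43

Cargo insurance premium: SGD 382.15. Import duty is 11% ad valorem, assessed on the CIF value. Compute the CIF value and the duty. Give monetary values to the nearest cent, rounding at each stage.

CIF = FCA price + pre-shipment costs + freight + insurance
CIF = 51162.95 + 510.20 + 9449.43 + 382.15 = 61504.73
Import duty = 61504.73 × 11% = 6765.52

CIF value: SGD 61504.73; import duty: SGD 6765.52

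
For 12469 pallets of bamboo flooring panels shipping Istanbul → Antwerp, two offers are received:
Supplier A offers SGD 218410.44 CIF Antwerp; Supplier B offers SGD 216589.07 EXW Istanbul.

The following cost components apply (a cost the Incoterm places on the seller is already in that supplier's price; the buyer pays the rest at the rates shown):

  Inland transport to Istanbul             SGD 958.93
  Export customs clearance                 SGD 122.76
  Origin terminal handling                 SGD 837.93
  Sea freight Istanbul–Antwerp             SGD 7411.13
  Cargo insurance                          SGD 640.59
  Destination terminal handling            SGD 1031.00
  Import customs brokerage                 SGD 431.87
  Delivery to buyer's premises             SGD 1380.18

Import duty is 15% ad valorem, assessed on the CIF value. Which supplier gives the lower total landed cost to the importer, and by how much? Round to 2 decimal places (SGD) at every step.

Supplier A is cheaper by SGD 9372.46

Supplier A (CIF):
The CIF price already equals the CIF value: 218410.44
Import duty = 218410.44 × 15% = 32761.57
Buyer bears (A): 1031.00 + 431.87 + 1380.18 = 2843.05
Landed cost (A) = invoice 218410.44 + 2843.05 + duty 32761.57 = 254015.06
Supplier B (EXW):
CIF value = EXW price + inland to port + export clearance + origin terminal + freight + insurance = 216589.07 + 958.93 + 122.76 + 837.93 + 7411.13 + 640.59 = 226560.41
Import duty = 226560.41 × 15% = 33984.06
Buyer bears (B): 958.93 + 122.76 + 837.93 + 7411.13 + 640.59 + 1031.00 + 431.87 + 1380.18 = 12814.39
Landed cost (B) = invoice 216589.07 + 12814.39 + duty 33984.06 = 263387.52
Difference = |254015.06 − 263387.52| = 9372.46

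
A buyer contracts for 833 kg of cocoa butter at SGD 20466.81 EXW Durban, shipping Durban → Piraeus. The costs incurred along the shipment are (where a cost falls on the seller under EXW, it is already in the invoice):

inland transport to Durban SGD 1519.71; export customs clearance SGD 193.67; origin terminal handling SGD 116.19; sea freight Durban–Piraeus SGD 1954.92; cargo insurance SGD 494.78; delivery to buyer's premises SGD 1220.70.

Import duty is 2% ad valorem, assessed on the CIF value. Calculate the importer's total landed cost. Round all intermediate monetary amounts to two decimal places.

EXW: the seller makes goods available at their premises; the buyer bears all onward costs.
CIF value = EXW price + inland to port + export clearance + origin terminal + freight + insurance = 20466.81 + 1519.71 + 193.67 + 116.19 + 1954.92 + 494.78 = 24746.08
Import duty = 24746.08 × 2% = 494.92
Buyer bears: inland to port 1519.71 + export clearance 193.67 + origin terminal 116.19 + freight 1954.92 + insurance 494.78 + delivery 1220.70 + duty 494.92 = 5994.89
Landed cost = invoice 20466.81 + 5994.89 = 26461.70

Total landed cost: SGD 26461.70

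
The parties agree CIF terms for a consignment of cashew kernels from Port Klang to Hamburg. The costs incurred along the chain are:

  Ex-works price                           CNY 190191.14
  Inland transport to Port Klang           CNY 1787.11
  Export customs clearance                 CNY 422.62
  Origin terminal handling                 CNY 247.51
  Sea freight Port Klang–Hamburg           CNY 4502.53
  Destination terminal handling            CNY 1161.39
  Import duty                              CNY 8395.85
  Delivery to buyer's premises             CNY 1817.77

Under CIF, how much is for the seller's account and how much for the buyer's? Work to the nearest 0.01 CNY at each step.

CIF: the seller pays costs through ocean freight and marine insurance to the destination port.
Seller's account: goods 190191.14 + inland to port 1787.11 + export clearance 422.62 + origin terminal 247.51 + freight 4502.53 = 197150.91
Buyer's account: destination terminal 1161.39 + duty 8395.85 + delivery 1817.77 = 11375.01

Seller: CNY 197150.91; buyer: CNY 11375.01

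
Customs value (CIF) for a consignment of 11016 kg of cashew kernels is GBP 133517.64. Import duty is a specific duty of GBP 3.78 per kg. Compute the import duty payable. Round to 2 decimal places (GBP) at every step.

Import duty = 11016 × 3.78 = 41640.48

Import duty: GBP 41640.48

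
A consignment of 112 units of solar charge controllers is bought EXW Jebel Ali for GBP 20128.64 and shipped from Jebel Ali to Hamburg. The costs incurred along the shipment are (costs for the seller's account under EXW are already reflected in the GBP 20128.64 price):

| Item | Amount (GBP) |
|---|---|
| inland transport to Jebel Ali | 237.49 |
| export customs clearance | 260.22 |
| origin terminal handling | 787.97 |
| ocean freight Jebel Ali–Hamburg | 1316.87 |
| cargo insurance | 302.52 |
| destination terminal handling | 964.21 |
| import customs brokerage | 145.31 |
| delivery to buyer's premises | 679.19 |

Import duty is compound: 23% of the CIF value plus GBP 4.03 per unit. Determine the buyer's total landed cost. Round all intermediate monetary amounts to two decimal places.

EXW: the seller makes goods available at their premises; the buyer bears all onward costs.
CIF value = EXW price + inland to port + export clearance + origin terminal + freight + insurance = 20128.64 + 237.49 + 260.22 + 787.97 + 1316.87 + 302.52 = 23033.71
Ad valorem component: 23033.71 × 23% = 5297.75
Specific component: 112 × 4.03 = 451.36
Import duty = 5297.75 + 451.36 = 5749.11
Buyer bears: inland to port 237.49 + export clearance 260.22 + origin terminal 787.97 + freight 1316.87 + insurance 302.52 + destination terminal 964.21 + brokerage 145.31 + delivery 679.19 + duty 5749.11 = 10442.89
Landed cost = invoice 20128.64 + 10442.89 = 30571.53

Total landed cost: GBP 30571.53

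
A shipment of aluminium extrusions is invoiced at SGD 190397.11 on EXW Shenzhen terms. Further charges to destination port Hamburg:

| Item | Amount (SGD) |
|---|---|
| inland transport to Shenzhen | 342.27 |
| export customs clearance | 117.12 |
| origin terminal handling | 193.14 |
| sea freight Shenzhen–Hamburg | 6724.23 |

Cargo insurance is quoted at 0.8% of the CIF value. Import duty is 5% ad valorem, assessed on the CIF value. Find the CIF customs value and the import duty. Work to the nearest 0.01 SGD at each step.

CIF value: SGD 199368.82; import duty: SGD 9968.44

Let C be the CIF value. C = EXW price + pre-shipment costs + freight + 0.8% × C
C − 0.8% × C = 190397.11 + 342.27 + 117.12 + 193.14 + 6724.23
0.992 × C = 197773.87
C = 197773.87 / 0.992 = 199368.82
Insurance premium = 0.8% × 199368.82 = 1594.95
Import duty = 199368.82 × 5% = 9968.44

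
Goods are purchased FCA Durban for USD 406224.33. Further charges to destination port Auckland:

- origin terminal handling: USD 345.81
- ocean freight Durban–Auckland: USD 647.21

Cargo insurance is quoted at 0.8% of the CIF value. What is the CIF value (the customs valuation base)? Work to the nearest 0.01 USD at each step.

Let C be the CIF value. C = FCA price + pre-shipment costs + freight + 0.8% × C
C − 0.8% × C = 406224.33 + 345.81 + 647.21
0.992 × C = 407217.35
C = 407217.35 / 0.992 = 410501.36
Insurance premium = 0.8% × 410501.36 = 3284.01

CIF value: USD 410501.36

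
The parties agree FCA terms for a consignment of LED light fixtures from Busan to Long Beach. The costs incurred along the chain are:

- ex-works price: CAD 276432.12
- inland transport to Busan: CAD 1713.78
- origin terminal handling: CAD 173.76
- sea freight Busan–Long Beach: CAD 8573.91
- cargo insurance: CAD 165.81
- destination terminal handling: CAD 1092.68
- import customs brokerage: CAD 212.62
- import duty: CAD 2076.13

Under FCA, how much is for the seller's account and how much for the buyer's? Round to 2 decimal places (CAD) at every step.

Seller: CAD 278145.90; buyer: CAD 12294.91

FCA: the seller delivers export-cleared goods to the carrier; the buyer bears costs from that point.
Seller's account: goods 276432.12 + inland to port 1713.78 = 278145.90
Buyer's account: origin terminal 173.76 + freight 8573.91 + insurance 165.81 + destination terminal 1092.68 + brokerage 212.62 + duty 2076.13 = 12294.91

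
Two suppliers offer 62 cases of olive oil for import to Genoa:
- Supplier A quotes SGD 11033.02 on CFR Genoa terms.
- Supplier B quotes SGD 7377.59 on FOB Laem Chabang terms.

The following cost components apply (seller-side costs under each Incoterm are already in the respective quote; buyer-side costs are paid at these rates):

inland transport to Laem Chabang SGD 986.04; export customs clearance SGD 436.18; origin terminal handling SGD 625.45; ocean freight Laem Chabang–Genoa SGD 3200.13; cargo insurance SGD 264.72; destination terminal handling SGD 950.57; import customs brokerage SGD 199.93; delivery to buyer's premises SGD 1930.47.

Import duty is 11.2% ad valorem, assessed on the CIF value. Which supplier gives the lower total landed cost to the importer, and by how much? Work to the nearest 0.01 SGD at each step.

Supplier A (CFR):
CIF value = CFR price + insurance = 11033.02 + 264.72 = 11297.74
Import duty = 11297.74 × 11.2% = 1265.35
Buyer bears (A): 264.72 + 950.57 + 199.93 + 1930.47 = 3345.69
Landed cost (A) = invoice 11033.02 + 3345.69 + duty 1265.35 = 15644.06
Supplier B (FOB):
CIF value = FOB price + freight + insurance = 7377.59 + 3200.13 + 264.72 = 10842.44
Import duty = 10842.44 × 11.2% = 1214.35
Buyer bears (B): 3200.13 + 264.72 + 950.57 + 199.93 + 1930.47 = 6545.82
Landed cost (B) = invoice 7377.59 + 6545.82 + duty 1214.35 = 15137.76
Difference = |15644.06 − 15137.76| = 506.30

Supplier B is cheaper by SGD 506.30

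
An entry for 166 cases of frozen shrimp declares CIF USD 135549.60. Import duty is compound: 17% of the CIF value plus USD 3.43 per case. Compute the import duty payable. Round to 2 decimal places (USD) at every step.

Ad valorem component: 135549.60 × 17% = 23043.43
Specific component: 166 × 3.43 = 569.38
Import duty = 23043.43 + 569.38 = 23612.81

Import duty: USD 23612.81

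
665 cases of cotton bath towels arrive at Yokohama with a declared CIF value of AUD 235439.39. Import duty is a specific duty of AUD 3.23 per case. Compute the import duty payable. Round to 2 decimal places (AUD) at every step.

Import duty: AUD 2147.95

Import duty = 665 × 3.23 = 2147.95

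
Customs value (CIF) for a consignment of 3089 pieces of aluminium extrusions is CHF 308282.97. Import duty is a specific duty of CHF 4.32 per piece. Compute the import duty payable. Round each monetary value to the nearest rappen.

Import duty: CHF 13344.48

Import duty = 3089 × 4.32 = 13344.48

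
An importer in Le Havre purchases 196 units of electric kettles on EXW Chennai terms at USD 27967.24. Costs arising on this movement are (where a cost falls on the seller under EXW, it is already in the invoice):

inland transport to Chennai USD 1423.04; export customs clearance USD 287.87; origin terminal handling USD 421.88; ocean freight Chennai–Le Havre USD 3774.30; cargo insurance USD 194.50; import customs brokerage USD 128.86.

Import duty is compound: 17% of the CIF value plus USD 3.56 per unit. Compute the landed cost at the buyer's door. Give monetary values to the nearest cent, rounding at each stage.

Total landed cost: USD 40687.15

EXW: the seller makes goods available at their premises; the buyer bears all onward costs.
CIF value = EXW price + inland to port + export clearance + origin terminal + freight + insurance = 27967.24 + 1423.04 + 287.87 + 421.88 + 3774.30 + 194.50 = 34068.83
Ad valorem component: 34068.83 × 17% = 5791.70
Specific component: 196 × 3.56 = 697.76
Import duty = 5791.70 + 697.76 = 6489.46
Buyer bears: inland to port 1423.04 + export clearance 287.87 + origin terminal 421.88 + freight 3774.30 + insurance 194.50 + brokerage 128.86 + duty 6489.46 = 12719.91
Landed cost = invoice 27967.24 + 12719.91 = 40687.15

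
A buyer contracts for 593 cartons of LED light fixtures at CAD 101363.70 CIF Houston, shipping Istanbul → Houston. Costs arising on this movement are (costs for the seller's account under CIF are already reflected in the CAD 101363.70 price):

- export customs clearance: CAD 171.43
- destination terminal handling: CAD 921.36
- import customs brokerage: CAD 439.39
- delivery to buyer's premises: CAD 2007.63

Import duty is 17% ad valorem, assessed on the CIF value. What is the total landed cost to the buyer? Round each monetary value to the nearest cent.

CIF: the seller pays costs through ocean freight and marine insurance to the destination port.
Already in the invoice (seller's account under CIF): export clearance — exclude.
The CIF price already equals the CIF value: 101363.70
Import duty = 101363.70 × 17% = 17231.83
Buyer bears: destination terminal 921.36 + brokerage 439.39 + delivery 2007.63 + duty 17231.83 = 20600.21
Landed cost = invoice 101363.70 + 20600.21 = 121963.91

Total landed cost: CAD 121963.91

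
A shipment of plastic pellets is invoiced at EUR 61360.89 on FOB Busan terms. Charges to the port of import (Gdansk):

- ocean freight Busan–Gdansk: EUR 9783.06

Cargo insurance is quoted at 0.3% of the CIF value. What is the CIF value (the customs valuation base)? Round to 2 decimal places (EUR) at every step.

CIF value: EUR 71358.02

Let C be the CIF value. C = FOB price + freight + 0.3% × C
C − 0.3% × C = 61360.89 + 9783.06
0.997 × C = 71143.95
C = 71143.95 / 0.997 = 71358.02
Insurance premium = 0.3% × 71358.02 = 214.07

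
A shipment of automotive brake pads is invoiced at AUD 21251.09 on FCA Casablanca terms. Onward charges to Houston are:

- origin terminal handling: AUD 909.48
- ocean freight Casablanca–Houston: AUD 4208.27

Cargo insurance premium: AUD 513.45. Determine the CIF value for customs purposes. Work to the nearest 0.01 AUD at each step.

CIF = FCA price + pre-shipment costs + freight + insurance
CIF = 21251.09 + 909.48 + 4208.27 + 513.45 = 26882.29

CIF value: AUD 26882.29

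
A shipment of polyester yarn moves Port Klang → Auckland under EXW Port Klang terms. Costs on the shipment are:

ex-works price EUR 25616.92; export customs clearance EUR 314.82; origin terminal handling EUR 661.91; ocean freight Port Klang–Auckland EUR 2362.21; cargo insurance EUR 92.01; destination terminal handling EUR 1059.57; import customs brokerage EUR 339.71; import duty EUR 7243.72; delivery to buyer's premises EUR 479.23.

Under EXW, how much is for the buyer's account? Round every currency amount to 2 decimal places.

EXW: the seller makes goods available at their premises; the buyer bears all onward costs.
Seller's account: goods 25616.92 = 25616.92
Buyer's account: export clearance 314.82 + origin terminal 661.91 + freight 2362.21 + insurance 92.01 + destination terminal 1059.57 + brokerage 339.71 + duty 7243.72 + delivery 479.23 = 12553.18

Buyer's account: EUR 12553.18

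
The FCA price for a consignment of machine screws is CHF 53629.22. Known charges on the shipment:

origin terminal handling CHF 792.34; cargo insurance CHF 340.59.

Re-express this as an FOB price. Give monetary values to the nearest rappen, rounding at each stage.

FOB price: CHF 54421.56

Not relevant to the conversion: insurance — on the buyer under both terms; not part of either seller's price.
From FCA to FOB, the seller additionally bears: origin terminal.
FOB price = 53629.22 + 792.34 = 54421.56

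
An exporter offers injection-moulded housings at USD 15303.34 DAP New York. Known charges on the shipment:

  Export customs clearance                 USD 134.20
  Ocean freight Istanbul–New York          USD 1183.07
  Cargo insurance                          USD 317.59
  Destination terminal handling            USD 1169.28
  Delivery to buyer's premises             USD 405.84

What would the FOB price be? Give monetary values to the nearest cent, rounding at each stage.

Not relevant to the conversion: export clearance — on the seller under both DAP and FOB; already in the DAP price and stays in the FOB price.
From DAP to FOB, the seller no longer bears: freight, insurance, destination terminal, delivery.
FOB price = 15303.34 − 1183.07 − 317.59 − 1169.28 − 405.84 = 12227.56

FOB price: USD 12227.56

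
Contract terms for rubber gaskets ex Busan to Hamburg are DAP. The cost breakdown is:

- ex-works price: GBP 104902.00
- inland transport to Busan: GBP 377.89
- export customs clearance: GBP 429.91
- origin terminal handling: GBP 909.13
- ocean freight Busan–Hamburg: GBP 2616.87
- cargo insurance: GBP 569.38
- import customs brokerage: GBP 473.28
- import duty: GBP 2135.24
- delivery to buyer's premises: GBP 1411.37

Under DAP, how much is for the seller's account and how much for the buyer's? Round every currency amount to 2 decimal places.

Seller: GBP 111216.55; buyer: GBP 2608.52

DAP: the seller bears all costs to the named destination except import duty and clearance.
Seller's account: goods 104902.00 + inland to port 377.89 + export clearance 429.91 + origin terminal 909.13 + freight 2616.87 + insurance 569.38 + delivery 1411.37 = 111216.55
Buyer's account: brokerage 473.28 + duty 2135.24 = 2608.52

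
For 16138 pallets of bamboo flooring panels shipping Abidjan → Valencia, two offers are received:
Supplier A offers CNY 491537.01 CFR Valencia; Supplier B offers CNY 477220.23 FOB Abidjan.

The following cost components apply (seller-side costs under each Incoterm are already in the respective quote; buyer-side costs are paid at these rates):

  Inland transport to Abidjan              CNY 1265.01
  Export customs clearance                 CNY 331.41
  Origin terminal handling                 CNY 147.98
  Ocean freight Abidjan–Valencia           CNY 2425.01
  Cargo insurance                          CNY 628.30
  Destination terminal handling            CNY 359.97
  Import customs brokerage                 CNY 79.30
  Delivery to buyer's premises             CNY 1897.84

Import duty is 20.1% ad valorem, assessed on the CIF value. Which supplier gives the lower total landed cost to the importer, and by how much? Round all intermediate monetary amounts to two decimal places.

Supplier A (CFR):
CIF value = CFR price + insurance = 491537.01 + 628.30 = 492165.31
Import duty = 492165.31 × 20.1% = 98925.23
Buyer bears (A): 628.30 + 359.97 + 79.30 + 1897.84 = 2965.41
Landed cost (A) = invoice 491537.01 + 2965.41 + duty 98925.23 = 593427.65
Supplier B (FOB):
CIF value = FOB price + freight + insurance = 477220.23 + 2425.01 + 628.30 = 480273.54
Import duty = 480273.54 × 20.1% = 96534.98
Buyer bears (B): 2425.01 + 628.30 + 359.97 + 79.30 + 1897.84 = 5390.42
Landed cost (B) = invoice 477220.23 + 5390.42 + duty 96534.98 = 579145.63
Difference = |593427.65 − 579145.63| = 14282.02

Supplier B is cheaper by CNY 14282.02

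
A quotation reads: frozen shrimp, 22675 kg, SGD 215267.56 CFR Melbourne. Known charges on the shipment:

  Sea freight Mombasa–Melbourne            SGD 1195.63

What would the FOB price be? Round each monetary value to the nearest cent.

From CFR to FOB, the seller no longer bears: freight.
FOB price = 215267.56 − 1195.63 = 214071.93

FOB price: SGD 214071.93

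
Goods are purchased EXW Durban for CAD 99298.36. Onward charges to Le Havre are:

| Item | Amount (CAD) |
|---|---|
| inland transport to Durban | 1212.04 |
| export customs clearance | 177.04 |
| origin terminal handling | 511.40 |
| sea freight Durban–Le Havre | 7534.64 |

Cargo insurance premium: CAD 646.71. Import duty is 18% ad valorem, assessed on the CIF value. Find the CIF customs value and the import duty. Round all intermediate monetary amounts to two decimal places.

CIF value: CAD 109380.19; import duty: CAD 19688.43

CIF = EXW price + pre-shipment costs + freight + insurance
CIF = 99298.36 + 1212.04 + 177.04 + 511.40 + 7534.64 + 646.71 = 109380.19
Import duty = 109380.19 × 18% = 19688.43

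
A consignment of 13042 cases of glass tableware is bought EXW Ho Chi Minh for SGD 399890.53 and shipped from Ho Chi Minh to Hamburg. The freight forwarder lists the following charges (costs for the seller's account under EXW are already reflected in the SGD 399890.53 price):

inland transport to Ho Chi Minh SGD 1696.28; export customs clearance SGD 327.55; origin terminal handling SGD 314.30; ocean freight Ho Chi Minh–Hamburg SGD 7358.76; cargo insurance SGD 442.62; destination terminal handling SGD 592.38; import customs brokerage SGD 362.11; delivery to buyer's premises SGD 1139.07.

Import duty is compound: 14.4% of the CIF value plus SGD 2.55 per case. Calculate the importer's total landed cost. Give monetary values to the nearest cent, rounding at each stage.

EXW: the seller makes goods available at their premises; the buyer bears all onward costs.
CIF value = EXW price + inland to port + export clearance + origin terminal + freight + insurance = 399890.53 + 1696.28 + 327.55 + 314.30 + 7358.76 + 442.62 = 410030.04
Ad valorem component: 410030.04 × 14.4% = 59044.33
Specific component: 13042 × 2.55 = 33257.10
Import duty = 59044.33 + 33257.10 = 92301.43
Buyer bears: inland to port 1696.28 + export clearance 327.55 + origin terminal 314.30 + freight 7358.76 + insurance 442.62 + destination terminal 592.38 + brokerage 362.11 + delivery 1139.07 + duty 92301.43 = 104534.50
Landed cost = invoice 399890.53 + 104534.50 = 504425.03

Total landed cost: SGD 504425.03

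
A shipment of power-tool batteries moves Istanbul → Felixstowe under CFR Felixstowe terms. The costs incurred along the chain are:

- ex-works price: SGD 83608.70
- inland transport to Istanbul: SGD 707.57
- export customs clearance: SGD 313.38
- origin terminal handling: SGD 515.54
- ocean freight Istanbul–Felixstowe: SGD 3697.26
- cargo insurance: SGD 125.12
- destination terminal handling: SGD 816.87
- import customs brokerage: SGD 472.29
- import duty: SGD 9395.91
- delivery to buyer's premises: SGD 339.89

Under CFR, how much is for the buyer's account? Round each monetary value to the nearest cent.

CFR: the seller pays costs through ocean freight to the destination port, but not insurance.
Seller's account: goods 83608.70 + inland to port 707.57 + export clearance 313.38 + origin terminal 515.54 + freight 3697.26 = 88842.45
Buyer's account: insurance 125.12 + destination terminal 816.87 + brokerage 472.29 + duty 9395.91 + delivery 339.89 = 11150.08

Buyer's account: SGD 11150.08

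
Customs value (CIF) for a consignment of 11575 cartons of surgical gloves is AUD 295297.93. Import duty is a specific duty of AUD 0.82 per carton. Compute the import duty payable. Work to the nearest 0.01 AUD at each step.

Import duty: AUD 9491.50

Import duty = 11575 × 0.82 = 9491.50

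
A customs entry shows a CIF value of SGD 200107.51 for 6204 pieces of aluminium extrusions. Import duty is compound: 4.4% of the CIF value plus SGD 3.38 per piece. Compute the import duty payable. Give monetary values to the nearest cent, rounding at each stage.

Import duty: SGD 29774.25

Ad valorem component: 200107.51 × 4.4% = 8804.73
Specific component: 6204 × 3.38 = 20969.52
Import duty = 8804.73 + 20969.52 = 29774.25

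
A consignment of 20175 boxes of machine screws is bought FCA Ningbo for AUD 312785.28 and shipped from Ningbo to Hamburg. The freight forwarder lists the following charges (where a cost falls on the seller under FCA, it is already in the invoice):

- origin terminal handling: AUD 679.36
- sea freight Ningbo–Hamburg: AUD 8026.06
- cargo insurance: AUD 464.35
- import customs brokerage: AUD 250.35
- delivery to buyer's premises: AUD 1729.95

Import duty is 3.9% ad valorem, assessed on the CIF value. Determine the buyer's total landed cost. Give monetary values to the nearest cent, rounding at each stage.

Total landed cost: AUD 336491.60

FCA: the seller delivers export-cleared goods to the carrier; the buyer bears costs from that point.
CIF value = FCA price + origin terminal + freight + insurance = 312785.28 + 679.36 + 8026.06 + 464.35 = 321955.05
Import duty = 321955.05 × 3.9% = 12556.25
Buyer bears: origin terminal 679.36 + freight 8026.06 + insurance 464.35 + brokerage 250.35 + delivery 1729.95 + duty 12556.25 = 23706.32
Landed cost = invoice 312785.28 + 23706.32 = 336491.60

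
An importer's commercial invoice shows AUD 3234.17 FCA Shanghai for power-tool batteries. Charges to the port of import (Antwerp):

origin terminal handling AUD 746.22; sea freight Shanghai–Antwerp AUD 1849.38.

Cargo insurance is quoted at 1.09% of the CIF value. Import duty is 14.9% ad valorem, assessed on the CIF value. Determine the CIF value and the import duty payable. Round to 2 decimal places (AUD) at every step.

Let C be the CIF value. C = FCA price + pre-shipment costs + freight + 1.09% × C
C − 1.09% × C = 3234.17 + 746.22 + 1849.38
0.9891 × C = 5829.77
C = 5829.77 / 0.9891 = 5894.01
Insurance premium = 1.09% × 5894.01 = 64.24
Import duty = 5894.01 × 14.9% = 878.21

CIF value: AUD 5894.01; import duty: AUD 878.21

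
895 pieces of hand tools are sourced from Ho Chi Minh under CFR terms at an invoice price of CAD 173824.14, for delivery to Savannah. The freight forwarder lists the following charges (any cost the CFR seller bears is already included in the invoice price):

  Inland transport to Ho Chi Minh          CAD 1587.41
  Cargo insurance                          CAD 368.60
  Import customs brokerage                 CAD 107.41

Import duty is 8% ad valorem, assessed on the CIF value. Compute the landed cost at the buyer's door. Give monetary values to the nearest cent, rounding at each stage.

CFR: the seller pays costs through ocean freight to the destination port, but not insurance.
Already in the invoice (seller's account under CFR): inland to port — exclude.
CIF value = CFR price + insurance = 173824.14 + 368.60 = 174192.74
Import duty = 174192.74 × 8% = 13935.42
Buyer bears: insurance 368.60 + brokerage 107.41 + duty 13935.42 = 14411.43
Landed cost = invoice 173824.14 + 14411.43 = 188235.57

Total landed cost: CAD 188235.57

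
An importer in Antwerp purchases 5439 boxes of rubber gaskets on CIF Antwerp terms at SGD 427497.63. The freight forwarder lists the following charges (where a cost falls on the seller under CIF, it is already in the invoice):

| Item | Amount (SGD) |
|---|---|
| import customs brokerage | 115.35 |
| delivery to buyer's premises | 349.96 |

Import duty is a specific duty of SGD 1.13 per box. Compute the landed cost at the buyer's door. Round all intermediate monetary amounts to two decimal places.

CIF: the seller pays costs through ocean freight and marine insurance to the destination port.
The CIF price already equals the CIF value: 427497.63
Import duty = 5439 × 1.13 = 6146.07
Buyer bears: brokerage 115.35 + delivery 349.96 + duty 6146.07 = 6611.38
Landed cost = invoice 427497.63 + 6611.38 = 434109.01

Total landed cost: SGD 434109.01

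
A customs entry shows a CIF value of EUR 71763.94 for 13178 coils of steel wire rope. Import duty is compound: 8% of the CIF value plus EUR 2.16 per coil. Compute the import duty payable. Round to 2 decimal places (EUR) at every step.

Ad valorem component: 71763.94 × 8% = 5741.12
Specific component: 13178 × 2.16 = 28464.48
Import duty = 5741.12 + 28464.48 = 34205.60

Import duty: EUR 34205.60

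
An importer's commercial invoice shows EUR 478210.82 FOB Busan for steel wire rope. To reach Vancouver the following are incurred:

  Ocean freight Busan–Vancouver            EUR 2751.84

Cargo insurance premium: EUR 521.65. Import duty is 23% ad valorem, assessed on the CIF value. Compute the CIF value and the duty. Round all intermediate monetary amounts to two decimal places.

CIF value: EUR 481484.31; import duty: EUR 110741.39

CIF = FOB price + freight + insurance
CIF = 478210.82 + 2751.84 + 521.65 = 481484.31
Import duty = 481484.31 × 23% = 110741.39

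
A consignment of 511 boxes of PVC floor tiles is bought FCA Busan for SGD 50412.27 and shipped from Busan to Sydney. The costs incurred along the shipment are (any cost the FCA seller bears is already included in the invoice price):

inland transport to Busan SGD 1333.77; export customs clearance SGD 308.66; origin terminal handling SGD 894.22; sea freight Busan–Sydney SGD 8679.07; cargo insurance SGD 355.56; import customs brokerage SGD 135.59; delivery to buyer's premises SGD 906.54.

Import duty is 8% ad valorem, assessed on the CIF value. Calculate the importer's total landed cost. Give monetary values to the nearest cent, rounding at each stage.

FCA: the seller delivers export-cleared goods to the carrier; the buyer bears costs from that point.
Already in the invoice (seller's account under FCA): inland to port, export clearance — exclude.
CIF value = FCA price + origin terminal + freight + insurance = 50412.27 + 894.22 + 8679.07 + 355.56 = 60341.12
Import duty = 60341.12 × 8% = 4827.29
Buyer bears: origin terminal 894.22 + freight 8679.07 + insurance 355.56 + brokerage 135.59 + delivery 906.54 + duty 4827.29 = 15798.27
Landed cost = invoice 50412.27 + 15798.27 = 66210.54

Total landed cost: SGD 66210.54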